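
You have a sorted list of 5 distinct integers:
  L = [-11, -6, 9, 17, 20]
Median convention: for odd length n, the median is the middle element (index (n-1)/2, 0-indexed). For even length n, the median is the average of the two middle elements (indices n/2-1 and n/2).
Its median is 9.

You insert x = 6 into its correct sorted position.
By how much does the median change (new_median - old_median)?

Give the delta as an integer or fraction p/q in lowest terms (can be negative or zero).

Old median = 9
After inserting x = 6: new sorted = [-11, -6, 6, 9, 17, 20]
New median = 15/2
Delta = 15/2 - 9 = -3/2

Answer: -3/2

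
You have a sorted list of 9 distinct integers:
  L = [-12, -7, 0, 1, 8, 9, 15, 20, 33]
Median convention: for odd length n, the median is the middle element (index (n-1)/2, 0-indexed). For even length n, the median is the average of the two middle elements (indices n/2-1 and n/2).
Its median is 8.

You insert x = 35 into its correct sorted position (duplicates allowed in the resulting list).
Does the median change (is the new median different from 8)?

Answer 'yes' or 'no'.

Answer: yes

Derivation:
Old median = 8
Insert x = 35
New median = 17/2
Changed? yes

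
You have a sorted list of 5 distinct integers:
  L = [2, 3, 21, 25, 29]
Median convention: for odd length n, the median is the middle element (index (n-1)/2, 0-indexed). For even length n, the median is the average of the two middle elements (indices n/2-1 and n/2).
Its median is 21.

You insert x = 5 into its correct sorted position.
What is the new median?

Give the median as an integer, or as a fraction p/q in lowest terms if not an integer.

Old list (sorted, length 5): [2, 3, 21, 25, 29]
Old median = 21
Insert x = 5
Old length odd (5). Middle was index 2 = 21.
New length even (6). New median = avg of two middle elements.
x = 5: 2 elements are < x, 3 elements are > x.
New sorted list: [2, 3, 5, 21, 25, 29]
New median = 13

Answer: 13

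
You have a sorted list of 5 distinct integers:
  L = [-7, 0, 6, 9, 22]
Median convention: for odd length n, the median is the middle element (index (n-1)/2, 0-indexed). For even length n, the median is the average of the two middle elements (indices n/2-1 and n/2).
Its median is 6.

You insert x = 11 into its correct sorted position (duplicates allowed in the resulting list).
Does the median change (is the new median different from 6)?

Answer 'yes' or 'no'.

Answer: yes

Derivation:
Old median = 6
Insert x = 11
New median = 15/2
Changed? yes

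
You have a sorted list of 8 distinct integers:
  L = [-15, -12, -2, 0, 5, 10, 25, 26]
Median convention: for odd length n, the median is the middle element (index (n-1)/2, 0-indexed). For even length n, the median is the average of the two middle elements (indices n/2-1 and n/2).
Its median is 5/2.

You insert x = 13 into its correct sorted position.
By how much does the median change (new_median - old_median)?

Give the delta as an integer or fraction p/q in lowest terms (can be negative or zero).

Old median = 5/2
After inserting x = 13: new sorted = [-15, -12, -2, 0, 5, 10, 13, 25, 26]
New median = 5
Delta = 5 - 5/2 = 5/2

Answer: 5/2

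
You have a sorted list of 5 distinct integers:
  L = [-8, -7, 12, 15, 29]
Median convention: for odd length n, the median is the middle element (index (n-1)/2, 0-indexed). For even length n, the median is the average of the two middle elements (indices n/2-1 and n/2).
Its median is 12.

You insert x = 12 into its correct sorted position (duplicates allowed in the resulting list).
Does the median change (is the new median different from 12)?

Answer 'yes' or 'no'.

Answer: no

Derivation:
Old median = 12
Insert x = 12
New median = 12
Changed? no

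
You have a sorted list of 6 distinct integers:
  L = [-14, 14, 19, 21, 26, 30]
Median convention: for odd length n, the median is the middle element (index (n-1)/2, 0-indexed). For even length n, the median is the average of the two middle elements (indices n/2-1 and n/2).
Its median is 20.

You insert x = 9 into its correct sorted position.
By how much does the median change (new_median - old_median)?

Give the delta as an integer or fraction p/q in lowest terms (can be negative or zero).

Old median = 20
After inserting x = 9: new sorted = [-14, 9, 14, 19, 21, 26, 30]
New median = 19
Delta = 19 - 20 = -1

Answer: -1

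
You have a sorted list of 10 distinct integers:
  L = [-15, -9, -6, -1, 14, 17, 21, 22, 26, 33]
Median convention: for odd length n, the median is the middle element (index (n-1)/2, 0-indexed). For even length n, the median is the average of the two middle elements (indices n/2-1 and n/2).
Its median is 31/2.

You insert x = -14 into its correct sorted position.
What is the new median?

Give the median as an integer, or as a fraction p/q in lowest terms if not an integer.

Answer: 14

Derivation:
Old list (sorted, length 10): [-15, -9, -6, -1, 14, 17, 21, 22, 26, 33]
Old median = 31/2
Insert x = -14
Old length even (10). Middle pair: indices 4,5 = 14,17.
New length odd (11). New median = single middle element.
x = -14: 1 elements are < x, 9 elements are > x.
New sorted list: [-15, -14, -9, -6, -1, 14, 17, 21, 22, 26, 33]
New median = 14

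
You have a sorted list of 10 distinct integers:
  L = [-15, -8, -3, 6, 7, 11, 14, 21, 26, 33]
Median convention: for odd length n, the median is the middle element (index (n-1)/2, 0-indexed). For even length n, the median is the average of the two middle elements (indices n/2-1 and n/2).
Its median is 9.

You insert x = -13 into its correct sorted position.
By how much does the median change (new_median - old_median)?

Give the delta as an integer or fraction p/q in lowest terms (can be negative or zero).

Old median = 9
After inserting x = -13: new sorted = [-15, -13, -8, -3, 6, 7, 11, 14, 21, 26, 33]
New median = 7
Delta = 7 - 9 = -2

Answer: -2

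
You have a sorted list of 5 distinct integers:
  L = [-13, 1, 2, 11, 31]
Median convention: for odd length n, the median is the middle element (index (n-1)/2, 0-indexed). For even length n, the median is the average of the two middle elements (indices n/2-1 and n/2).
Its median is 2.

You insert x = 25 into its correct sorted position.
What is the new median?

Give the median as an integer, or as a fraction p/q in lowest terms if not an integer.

Old list (sorted, length 5): [-13, 1, 2, 11, 31]
Old median = 2
Insert x = 25
Old length odd (5). Middle was index 2 = 2.
New length even (6). New median = avg of two middle elements.
x = 25: 4 elements are < x, 1 elements are > x.
New sorted list: [-13, 1, 2, 11, 25, 31]
New median = 13/2

Answer: 13/2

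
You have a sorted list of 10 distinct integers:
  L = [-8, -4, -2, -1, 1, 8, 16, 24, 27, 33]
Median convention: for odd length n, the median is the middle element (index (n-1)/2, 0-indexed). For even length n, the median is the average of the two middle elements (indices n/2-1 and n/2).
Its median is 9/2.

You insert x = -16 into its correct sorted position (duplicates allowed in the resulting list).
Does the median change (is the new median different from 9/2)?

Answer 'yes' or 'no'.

Answer: yes

Derivation:
Old median = 9/2
Insert x = -16
New median = 1
Changed? yes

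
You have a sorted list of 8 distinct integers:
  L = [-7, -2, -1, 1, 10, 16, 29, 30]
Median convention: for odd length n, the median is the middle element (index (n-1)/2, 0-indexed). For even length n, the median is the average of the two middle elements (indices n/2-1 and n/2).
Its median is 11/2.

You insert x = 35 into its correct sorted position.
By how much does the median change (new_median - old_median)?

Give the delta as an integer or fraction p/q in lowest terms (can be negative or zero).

Old median = 11/2
After inserting x = 35: new sorted = [-7, -2, -1, 1, 10, 16, 29, 30, 35]
New median = 10
Delta = 10 - 11/2 = 9/2

Answer: 9/2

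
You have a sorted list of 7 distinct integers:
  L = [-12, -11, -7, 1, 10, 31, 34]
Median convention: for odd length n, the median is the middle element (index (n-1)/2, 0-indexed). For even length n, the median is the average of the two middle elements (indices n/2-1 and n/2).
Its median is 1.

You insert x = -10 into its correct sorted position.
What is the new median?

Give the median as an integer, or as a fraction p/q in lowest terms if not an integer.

Answer: -3

Derivation:
Old list (sorted, length 7): [-12, -11, -7, 1, 10, 31, 34]
Old median = 1
Insert x = -10
Old length odd (7). Middle was index 3 = 1.
New length even (8). New median = avg of two middle elements.
x = -10: 2 elements are < x, 5 elements are > x.
New sorted list: [-12, -11, -10, -7, 1, 10, 31, 34]
New median = -3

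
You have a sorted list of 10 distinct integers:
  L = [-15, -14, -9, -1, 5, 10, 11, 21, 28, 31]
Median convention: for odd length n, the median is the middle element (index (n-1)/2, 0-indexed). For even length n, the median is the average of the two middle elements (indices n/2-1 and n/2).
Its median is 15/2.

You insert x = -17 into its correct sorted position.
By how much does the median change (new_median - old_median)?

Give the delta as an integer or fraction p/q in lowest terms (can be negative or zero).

Answer: -5/2

Derivation:
Old median = 15/2
After inserting x = -17: new sorted = [-17, -15, -14, -9, -1, 5, 10, 11, 21, 28, 31]
New median = 5
Delta = 5 - 15/2 = -5/2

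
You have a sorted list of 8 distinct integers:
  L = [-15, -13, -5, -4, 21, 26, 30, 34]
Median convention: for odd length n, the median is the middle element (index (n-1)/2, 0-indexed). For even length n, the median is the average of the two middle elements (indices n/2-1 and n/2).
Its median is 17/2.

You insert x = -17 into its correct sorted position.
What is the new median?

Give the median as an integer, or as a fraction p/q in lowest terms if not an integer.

Answer: -4

Derivation:
Old list (sorted, length 8): [-15, -13, -5, -4, 21, 26, 30, 34]
Old median = 17/2
Insert x = -17
Old length even (8). Middle pair: indices 3,4 = -4,21.
New length odd (9). New median = single middle element.
x = -17: 0 elements are < x, 8 elements are > x.
New sorted list: [-17, -15, -13, -5, -4, 21, 26, 30, 34]
New median = -4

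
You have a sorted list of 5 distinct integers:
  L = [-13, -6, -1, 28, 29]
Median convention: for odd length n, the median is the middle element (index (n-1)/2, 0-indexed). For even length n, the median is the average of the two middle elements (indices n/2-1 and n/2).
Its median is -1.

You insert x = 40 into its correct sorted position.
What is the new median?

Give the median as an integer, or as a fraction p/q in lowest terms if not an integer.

Answer: 27/2

Derivation:
Old list (sorted, length 5): [-13, -6, -1, 28, 29]
Old median = -1
Insert x = 40
Old length odd (5). Middle was index 2 = -1.
New length even (6). New median = avg of two middle elements.
x = 40: 5 elements are < x, 0 elements are > x.
New sorted list: [-13, -6, -1, 28, 29, 40]
New median = 27/2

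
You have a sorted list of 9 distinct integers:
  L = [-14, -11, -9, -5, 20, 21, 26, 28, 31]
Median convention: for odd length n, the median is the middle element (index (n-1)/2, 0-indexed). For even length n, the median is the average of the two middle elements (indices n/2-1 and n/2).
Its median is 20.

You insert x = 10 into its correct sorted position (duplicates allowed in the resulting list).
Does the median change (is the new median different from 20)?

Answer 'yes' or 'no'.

Answer: yes

Derivation:
Old median = 20
Insert x = 10
New median = 15
Changed? yes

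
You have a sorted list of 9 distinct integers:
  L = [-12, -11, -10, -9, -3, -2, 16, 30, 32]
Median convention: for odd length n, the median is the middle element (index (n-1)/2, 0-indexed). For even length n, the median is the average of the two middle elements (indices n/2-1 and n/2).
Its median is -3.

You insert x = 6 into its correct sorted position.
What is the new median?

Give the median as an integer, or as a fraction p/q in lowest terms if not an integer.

Answer: -5/2

Derivation:
Old list (sorted, length 9): [-12, -11, -10, -9, -3, -2, 16, 30, 32]
Old median = -3
Insert x = 6
Old length odd (9). Middle was index 4 = -3.
New length even (10). New median = avg of two middle elements.
x = 6: 6 elements are < x, 3 elements are > x.
New sorted list: [-12, -11, -10, -9, -3, -2, 6, 16, 30, 32]
New median = -5/2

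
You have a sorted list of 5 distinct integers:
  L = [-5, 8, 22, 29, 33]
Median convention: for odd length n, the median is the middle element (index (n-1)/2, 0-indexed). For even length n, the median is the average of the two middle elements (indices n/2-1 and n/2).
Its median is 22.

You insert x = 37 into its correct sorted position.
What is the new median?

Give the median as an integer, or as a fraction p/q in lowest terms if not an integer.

Old list (sorted, length 5): [-5, 8, 22, 29, 33]
Old median = 22
Insert x = 37
Old length odd (5). Middle was index 2 = 22.
New length even (6). New median = avg of two middle elements.
x = 37: 5 elements are < x, 0 elements are > x.
New sorted list: [-5, 8, 22, 29, 33, 37]
New median = 51/2

Answer: 51/2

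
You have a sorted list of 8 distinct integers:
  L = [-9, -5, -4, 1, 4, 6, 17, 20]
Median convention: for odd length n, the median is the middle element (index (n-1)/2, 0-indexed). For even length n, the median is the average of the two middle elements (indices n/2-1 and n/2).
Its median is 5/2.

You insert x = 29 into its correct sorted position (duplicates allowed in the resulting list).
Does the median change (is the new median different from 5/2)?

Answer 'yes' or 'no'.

Old median = 5/2
Insert x = 29
New median = 4
Changed? yes

Answer: yes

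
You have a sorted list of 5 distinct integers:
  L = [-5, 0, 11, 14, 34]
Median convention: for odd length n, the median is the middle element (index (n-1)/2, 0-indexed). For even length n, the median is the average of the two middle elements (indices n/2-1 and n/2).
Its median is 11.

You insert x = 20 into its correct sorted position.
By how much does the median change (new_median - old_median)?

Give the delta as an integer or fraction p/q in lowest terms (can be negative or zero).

Old median = 11
After inserting x = 20: new sorted = [-5, 0, 11, 14, 20, 34]
New median = 25/2
Delta = 25/2 - 11 = 3/2

Answer: 3/2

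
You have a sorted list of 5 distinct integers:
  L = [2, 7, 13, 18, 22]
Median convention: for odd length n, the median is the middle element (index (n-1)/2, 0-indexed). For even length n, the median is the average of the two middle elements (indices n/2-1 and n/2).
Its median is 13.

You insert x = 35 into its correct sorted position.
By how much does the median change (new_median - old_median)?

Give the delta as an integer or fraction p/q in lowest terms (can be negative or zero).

Old median = 13
After inserting x = 35: new sorted = [2, 7, 13, 18, 22, 35]
New median = 31/2
Delta = 31/2 - 13 = 5/2

Answer: 5/2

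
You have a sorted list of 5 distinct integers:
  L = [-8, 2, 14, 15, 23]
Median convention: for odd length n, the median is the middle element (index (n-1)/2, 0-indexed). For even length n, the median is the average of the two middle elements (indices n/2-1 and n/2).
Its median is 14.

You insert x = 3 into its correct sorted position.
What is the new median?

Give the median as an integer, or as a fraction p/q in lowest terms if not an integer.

Old list (sorted, length 5): [-8, 2, 14, 15, 23]
Old median = 14
Insert x = 3
Old length odd (5). Middle was index 2 = 14.
New length even (6). New median = avg of two middle elements.
x = 3: 2 elements are < x, 3 elements are > x.
New sorted list: [-8, 2, 3, 14, 15, 23]
New median = 17/2

Answer: 17/2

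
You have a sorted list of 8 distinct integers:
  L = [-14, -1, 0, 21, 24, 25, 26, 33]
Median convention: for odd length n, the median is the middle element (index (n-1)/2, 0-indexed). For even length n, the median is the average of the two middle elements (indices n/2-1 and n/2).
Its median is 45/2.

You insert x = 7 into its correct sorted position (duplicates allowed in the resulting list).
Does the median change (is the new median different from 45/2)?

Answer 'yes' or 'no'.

Answer: yes

Derivation:
Old median = 45/2
Insert x = 7
New median = 21
Changed? yes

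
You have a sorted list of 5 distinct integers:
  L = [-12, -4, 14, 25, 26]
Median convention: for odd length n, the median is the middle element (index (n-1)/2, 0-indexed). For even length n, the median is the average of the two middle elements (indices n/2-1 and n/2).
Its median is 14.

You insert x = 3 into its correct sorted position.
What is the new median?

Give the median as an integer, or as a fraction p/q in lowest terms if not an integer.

Answer: 17/2

Derivation:
Old list (sorted, length 5): [-12, -4, 14, 25, 26]
Old median = 14
Insert x = 3
Old length odd (5). Middle was index 2 = 14.
New length even (6). New median = avg of two middle elements.
x = 3: 2 elements are < x, 3 elements are > x.
New sorted list: [-12, -4, 3, 14, 25, 26]
New median = 17/2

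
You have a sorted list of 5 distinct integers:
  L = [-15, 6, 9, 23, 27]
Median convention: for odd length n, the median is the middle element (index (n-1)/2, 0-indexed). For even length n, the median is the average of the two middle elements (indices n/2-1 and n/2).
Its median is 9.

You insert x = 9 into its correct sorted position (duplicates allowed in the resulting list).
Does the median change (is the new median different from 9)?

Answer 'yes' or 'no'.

Answer: no

Derivation:
Old median = 9
Insert x = 9
New median = 9
Changed? no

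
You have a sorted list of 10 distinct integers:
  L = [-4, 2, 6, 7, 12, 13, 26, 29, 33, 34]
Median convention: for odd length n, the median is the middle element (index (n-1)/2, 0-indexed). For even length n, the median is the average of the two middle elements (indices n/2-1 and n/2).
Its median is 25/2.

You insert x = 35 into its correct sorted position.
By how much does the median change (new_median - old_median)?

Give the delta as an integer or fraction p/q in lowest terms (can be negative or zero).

Old median = 25/2
After inserting x = 35: new sorted = [-4, 2, 6, 7, 12, 13, 26, 29, 33, 34, 35]
New median = 13
Delta = 13 - 25/2 = 1/2

Answer: 1/2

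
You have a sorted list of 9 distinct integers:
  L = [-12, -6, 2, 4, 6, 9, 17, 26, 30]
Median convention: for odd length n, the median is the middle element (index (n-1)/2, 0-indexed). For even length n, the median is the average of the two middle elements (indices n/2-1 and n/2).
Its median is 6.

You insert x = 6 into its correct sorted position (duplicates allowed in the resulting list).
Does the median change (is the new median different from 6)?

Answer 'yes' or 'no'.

Old median = 6
Insert x = 6
New median = 6
Changed? no

Answer: no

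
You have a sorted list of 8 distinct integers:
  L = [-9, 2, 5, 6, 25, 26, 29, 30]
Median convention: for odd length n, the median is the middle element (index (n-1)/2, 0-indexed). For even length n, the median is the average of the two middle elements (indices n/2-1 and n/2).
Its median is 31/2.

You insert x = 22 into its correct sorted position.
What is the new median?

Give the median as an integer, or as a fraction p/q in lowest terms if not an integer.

Old list (sorted, length 8): [-9, 2, 5, 6, 25, 26, 29, 30]
Old median = 31/2
Insert x = 22
Old length even (8). Middle pair: indices 3,4 = 6,25.
New length odd (9). New median = single middle element.
x = 22: 4 elements are < x, 4 elements are > x.
New sorted list: [-9, 2, 5, 6, 22, 25, 26, 29, 30]
New median = 22

Answer: 22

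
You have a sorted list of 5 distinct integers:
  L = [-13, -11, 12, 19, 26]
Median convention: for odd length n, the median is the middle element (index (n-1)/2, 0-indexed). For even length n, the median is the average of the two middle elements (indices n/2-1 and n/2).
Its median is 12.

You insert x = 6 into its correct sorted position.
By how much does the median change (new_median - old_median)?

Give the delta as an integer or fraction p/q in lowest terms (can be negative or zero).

Old median = 12
After inserting x = 6: new sorted = [-13, -11, 6, 12, 19, 26]
New median = 9
Delta = 9 - 12 = -3

Answer: -3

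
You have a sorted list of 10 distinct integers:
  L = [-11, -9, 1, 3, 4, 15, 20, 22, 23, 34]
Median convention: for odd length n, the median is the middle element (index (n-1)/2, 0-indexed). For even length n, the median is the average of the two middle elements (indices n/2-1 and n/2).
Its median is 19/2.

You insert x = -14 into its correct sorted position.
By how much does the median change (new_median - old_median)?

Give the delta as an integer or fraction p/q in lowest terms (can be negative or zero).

Answer: -11/2

Derivation:
Old median = 19/2
After inserting x = -14: new sorted = [-14, -11, -9, 1, 3, 4, 15, 20, 22, 23, 34]
New median = 4
Delta = 4 - 19/2 = -11/2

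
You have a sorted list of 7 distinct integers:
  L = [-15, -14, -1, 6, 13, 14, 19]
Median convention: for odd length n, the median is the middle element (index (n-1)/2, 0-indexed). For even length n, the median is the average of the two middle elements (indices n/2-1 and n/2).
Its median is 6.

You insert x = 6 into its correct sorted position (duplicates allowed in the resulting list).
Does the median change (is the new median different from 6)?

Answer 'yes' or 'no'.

Old median = 6
Insert x = 6
New median = 6
Changed? no

Answer: no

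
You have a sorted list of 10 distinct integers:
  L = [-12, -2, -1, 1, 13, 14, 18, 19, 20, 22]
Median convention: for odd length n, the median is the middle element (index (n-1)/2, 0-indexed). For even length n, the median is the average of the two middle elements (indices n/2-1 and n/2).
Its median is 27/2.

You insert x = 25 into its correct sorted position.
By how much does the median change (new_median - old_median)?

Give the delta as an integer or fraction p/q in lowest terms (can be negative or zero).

Old median = 27/2
After inserting x = 25: new sorted = [-12, -2, -1, 1, 13, 14, 18, 19, 20, 22, 25]
New median = 14
Delta = 14 - 27/2 = 1/2

Answer: 1/2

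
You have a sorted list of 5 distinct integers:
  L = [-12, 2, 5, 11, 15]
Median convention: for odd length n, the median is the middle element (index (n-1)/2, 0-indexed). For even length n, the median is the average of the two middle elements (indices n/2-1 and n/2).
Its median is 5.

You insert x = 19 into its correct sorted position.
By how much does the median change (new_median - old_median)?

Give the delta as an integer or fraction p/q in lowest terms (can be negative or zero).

Answer: 3

Derivation:
Old median = 5
After inserting x = 19: new sorted = [-12, 2, 5, 11, 15, 19]
New median = 8
Delta = 8 - 5 = 3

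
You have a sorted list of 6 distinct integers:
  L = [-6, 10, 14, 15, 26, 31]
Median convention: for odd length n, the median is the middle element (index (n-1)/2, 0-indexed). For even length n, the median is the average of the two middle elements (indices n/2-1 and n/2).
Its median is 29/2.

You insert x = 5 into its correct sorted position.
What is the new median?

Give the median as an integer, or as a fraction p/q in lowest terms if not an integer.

Old list (sorted, length 6): [-6, 10, 14, 15, 26, 31]
Old median = 29/2
Insert x = 5
Old length even (6). Middle pair: indices 2,3 = 14,15.
New length odd (7). New median = single middle element.
x = 5: 1 elements are < x, 5 elements are > x.
New sorted list: [-6, 5, 10, 14, 15, 26, 31]
New median = 14

Answer: 14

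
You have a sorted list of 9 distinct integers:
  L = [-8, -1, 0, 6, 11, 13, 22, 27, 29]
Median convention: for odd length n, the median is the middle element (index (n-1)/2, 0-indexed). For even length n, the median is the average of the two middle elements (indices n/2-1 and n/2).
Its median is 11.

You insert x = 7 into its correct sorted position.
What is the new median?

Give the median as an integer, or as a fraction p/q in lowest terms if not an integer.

Answer: 9

Derivation:
Old list (sorted, length 9): [-8, -1, 0, 6, 11, 13, 22, 27, 29]
Old median = 11
Insert x = 7
Old length odd (9). Middle was index 4 = 11.
New length even (10). New median = avg of two middle elements.
x = 7: 4 elements are < x, 5 elements are > x.
New sorted list: [-8, -1, 0, 6, 7, 11, 13, 22, 27, 29]
New median = 9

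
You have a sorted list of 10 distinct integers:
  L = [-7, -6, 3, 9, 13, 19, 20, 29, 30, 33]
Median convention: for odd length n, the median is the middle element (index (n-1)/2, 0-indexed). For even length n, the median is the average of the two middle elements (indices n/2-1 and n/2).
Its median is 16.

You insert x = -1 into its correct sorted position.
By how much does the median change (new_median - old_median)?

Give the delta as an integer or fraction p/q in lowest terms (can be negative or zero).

Answer: -3

Derivation:
Old median = 16
After inserting x = -1: new sorted = [-7, -6, -1, 3, 9, 13, 19, 20, 29, 30, 33]
New median = 13
Delta = 13 - 16 = -3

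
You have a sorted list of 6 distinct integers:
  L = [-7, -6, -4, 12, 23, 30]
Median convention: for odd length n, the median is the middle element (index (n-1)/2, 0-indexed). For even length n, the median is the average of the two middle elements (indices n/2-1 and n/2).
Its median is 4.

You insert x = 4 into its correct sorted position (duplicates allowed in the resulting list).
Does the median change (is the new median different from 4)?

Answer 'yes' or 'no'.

Answer: no

Derivation:
Old median = 4
Insert x = 4
New median = 4
Changed? no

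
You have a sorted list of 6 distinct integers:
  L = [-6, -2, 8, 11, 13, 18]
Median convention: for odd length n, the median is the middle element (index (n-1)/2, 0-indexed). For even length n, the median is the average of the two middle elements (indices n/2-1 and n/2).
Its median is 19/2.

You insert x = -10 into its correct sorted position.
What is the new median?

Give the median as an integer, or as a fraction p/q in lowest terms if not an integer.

Answer: 8

Derivation:
Old list (sorted, length 6): [-6, -2, 8, 11, 13, 18]
Old median = 19/2
Insert x = -10
Old length even (6). Middle pair: indices 2,3 = 8,11.
New length odd (7). New median = single middle element.
x = -10: 0 elements are < x, 6 elements are > x.
New sorted list: [-10, -6, -2, 8, 11, 13, 18]
New median = 8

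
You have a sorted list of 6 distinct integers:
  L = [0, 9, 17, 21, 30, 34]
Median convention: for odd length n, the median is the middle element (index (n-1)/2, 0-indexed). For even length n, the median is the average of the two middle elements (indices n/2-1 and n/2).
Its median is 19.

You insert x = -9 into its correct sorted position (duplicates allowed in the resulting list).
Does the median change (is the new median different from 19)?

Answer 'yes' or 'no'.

Answer: yes

Derivation:
Old median = 19
Insert x = -9
New median = 17
Changed? yes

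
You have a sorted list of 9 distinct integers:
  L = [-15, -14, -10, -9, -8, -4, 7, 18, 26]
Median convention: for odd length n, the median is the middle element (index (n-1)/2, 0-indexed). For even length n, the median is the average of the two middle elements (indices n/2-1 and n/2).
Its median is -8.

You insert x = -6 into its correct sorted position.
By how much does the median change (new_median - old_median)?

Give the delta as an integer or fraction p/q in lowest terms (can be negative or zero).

Answer: 1

Derivation:
Old median = -8
After inserting x = -6: new sorted = [-15, -14, -10, -9, -8, -6, -4, 7, 18, 26]
New median = -7
Delta = -7 - -8 = 1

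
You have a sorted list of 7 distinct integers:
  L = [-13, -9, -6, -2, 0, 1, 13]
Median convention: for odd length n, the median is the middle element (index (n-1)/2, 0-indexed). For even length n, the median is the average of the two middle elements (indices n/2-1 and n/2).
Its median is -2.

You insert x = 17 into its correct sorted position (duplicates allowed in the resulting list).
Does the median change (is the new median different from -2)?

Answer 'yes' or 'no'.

Old median = -2
Insert x = 17
New median = -1
Changed? yes

Answer: yes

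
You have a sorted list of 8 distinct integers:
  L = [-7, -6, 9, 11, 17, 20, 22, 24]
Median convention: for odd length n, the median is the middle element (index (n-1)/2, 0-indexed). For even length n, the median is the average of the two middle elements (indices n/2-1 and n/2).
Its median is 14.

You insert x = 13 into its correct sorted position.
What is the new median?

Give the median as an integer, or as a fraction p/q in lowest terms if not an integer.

Answer: 13

Derivation:
Old list (sorted, length 8): [-7, -6, 9, 11, 17, 20, 22, 24]
Old median = 14
Insert x = 13
Old length even (8). Middle pair: indices 3,4 = 11,17.
New length odd (9). New median = single middle element.
x = 13: 4 elements are < x, 4 elements are > x.
New sorted list: [-7, -6, 9, 11, 13, 17, 20, 22, 24]
New median = 13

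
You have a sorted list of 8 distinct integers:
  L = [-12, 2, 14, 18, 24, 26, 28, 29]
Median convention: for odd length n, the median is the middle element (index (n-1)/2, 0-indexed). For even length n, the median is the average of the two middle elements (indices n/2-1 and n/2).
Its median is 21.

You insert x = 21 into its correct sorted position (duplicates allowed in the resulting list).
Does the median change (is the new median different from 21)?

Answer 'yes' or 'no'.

Answer: no

Derivation:
Old median = 21
Insert x = 21
New median = 21
Changed? no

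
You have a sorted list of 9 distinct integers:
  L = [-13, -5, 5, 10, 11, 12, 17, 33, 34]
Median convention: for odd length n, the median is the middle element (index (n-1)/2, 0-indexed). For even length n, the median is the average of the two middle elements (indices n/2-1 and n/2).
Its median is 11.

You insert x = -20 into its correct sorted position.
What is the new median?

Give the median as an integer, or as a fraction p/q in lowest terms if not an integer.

Old list (sorted, length 9): [-13, -5, 5, 10, 11, 12, 17, 33, 34]
Old median = 11
Insert x = -20
Old length odd (9). Middle was index 4 = 11.
New length even (10). New median = avg of two middle elements.
x = -20: 0 elements are < x, 9 elements are > x.
New sorted list: [-20, -13, -5, 5, 10, 11, 12, 17, 33, 34]
New median = 21/2

Answer: 21/2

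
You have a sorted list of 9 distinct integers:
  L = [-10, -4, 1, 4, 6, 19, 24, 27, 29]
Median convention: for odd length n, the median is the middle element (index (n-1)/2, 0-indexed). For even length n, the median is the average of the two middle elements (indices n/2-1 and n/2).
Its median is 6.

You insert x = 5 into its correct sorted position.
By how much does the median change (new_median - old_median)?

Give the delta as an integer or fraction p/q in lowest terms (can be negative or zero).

Answer: -1/2

Derivation:
Old median = 6
After inserting x = 5: new sorted = [-10, -4, 1, 4, 5, 6, 19, 24, 27, 29]
New median = 11/2
Delta = 11/2 - 6 = -1/2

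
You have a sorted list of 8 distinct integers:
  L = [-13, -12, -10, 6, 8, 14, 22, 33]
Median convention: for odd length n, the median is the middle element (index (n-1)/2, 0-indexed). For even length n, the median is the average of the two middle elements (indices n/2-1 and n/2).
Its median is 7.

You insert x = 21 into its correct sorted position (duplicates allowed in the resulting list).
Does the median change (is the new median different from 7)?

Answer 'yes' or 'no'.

Old median = 7
Insert x = 21
New median = 8
Changed? yes

Answer: yes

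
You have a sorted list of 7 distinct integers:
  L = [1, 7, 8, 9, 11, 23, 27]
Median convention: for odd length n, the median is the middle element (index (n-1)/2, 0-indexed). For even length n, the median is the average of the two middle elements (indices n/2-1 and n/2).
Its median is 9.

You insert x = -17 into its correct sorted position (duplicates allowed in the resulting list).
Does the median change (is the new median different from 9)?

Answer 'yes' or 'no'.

Old median = 9
Insert x = -17
New median = 17/2
Changed? yes

Answer: yes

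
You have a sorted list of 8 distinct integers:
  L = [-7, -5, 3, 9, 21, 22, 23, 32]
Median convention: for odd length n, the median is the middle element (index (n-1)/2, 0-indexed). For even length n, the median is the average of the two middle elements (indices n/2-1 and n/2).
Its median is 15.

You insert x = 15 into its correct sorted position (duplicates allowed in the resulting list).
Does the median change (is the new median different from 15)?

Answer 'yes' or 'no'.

Old median = 15
Insert x = 15
New median = 15
Changed? no

Answer: no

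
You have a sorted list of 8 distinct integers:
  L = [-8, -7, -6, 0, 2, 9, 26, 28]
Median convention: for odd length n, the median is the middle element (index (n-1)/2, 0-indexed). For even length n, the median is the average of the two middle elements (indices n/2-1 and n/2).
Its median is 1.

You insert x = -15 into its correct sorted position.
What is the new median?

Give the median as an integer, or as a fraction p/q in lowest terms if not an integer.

Old list (sorted, length 8): [-8, -7, -6, 0, 2, 9, 26, 28]
Old median = 1
Insert x = -15
Old length even (8). Middle pair: indices 3,4 = 0,2.
New length odd (9). New median = single middle element.
x = -15: 0 elements are < x, 8 elements are > x.
New sorted list: [-15, -8, -7, -6, 0, 2, 9, 26, 28]
New median = 0

Answer: 0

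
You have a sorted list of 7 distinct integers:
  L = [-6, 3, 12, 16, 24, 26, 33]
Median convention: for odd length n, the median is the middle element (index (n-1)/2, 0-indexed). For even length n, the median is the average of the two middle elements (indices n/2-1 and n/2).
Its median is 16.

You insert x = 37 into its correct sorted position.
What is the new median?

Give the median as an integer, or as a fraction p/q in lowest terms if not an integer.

Old list (sorted, length 7): [-6, 3, 12, 16, 24, 26, 33]
Old median = 16
Insert x = 37
Old length odd (7). Middle was index 3 = 16.
New length even (8). New median = avg of two middle elements.
x = 37: 7 elements are < x, 0 elements are > x.
New sorted list: [-6, 3, 12, 16, 24, 26, 33, 37]
New median = 20

Answer: 20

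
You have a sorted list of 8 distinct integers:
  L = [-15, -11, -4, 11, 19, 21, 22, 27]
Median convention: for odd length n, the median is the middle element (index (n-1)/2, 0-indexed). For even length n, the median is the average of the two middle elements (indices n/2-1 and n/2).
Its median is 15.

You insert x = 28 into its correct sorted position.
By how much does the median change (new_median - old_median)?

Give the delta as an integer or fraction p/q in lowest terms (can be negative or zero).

Answer: 4

Derivation:
Old median = 15
After inserting x = 28: new sorted = [-15, -11, -4, 11, 19, 21, 22, 27, 28]
New median = 19
Delta = 19 - 15 = 4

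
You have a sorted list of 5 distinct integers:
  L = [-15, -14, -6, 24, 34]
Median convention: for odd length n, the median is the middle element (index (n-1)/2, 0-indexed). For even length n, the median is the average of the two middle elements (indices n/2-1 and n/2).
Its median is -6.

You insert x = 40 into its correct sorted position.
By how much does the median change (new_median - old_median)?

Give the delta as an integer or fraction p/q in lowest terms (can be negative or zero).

Old median = -6
After inserting x = 40: new sorted = [-15, -14, -6, 24, 34, 40]
New median = 9
Delta = 9 - -6 = 15

Answer: 15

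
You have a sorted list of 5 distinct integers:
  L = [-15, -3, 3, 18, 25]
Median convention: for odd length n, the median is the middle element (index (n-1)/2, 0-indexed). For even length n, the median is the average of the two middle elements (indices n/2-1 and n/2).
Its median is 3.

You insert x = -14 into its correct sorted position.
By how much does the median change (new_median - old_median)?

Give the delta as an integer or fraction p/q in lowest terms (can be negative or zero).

Old median = 3
After inserting x = -14: new sorted = [-15, -14, -3, 3, 18, 25]
New median = 0
Delta = 0 - 3 = -3

Answer: -3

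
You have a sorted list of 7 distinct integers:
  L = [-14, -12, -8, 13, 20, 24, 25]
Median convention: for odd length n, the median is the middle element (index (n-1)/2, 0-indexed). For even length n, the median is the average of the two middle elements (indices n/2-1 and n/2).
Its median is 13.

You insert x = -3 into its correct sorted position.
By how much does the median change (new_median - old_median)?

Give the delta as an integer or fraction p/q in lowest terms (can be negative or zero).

Answer: -8

Derivation:
Old median = 13
After inserting x = -3: new sorted = [-14, -12, -8, -3, 13, 20, 24, 25]
New median = 5
Delta = 5 - 13 = -8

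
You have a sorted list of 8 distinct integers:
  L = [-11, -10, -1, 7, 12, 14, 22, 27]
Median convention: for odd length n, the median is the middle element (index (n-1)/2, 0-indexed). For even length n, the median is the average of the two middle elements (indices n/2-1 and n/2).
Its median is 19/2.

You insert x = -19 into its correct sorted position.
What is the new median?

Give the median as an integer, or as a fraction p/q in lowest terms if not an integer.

Old list (sorted, length 8): [-11, -10, -1, 7, 12, 14, 22, 27]
Old median = 19/2
Insert x = -19
Old length even (8). Middle pair: indices 3,4 = 7,12.
New length odd (9). New median = single middle element.
x = -19: 0 elements are < x, 8 elements are > x.
New sorted list: [-19, -11, -10, -1, 7, 12, 14, 22, 27]
New median = 7

Answer: 7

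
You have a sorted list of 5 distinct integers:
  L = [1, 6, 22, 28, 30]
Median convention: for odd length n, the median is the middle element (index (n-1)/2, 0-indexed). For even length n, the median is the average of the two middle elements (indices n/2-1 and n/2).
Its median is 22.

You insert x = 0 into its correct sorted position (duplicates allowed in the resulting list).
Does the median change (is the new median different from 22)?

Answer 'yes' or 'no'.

Old median = 22
Insert x = 0
New median = 14
Changed? yes

Answer: yes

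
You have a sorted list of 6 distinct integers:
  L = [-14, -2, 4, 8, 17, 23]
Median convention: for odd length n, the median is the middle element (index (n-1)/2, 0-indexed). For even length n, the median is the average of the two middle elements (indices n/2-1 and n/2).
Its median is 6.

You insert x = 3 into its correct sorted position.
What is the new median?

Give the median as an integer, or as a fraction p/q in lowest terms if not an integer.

Old list (sorted, length 6): [-14, -2, 4, 8, 17, 23]
Old median = 6
Insert x = 3
Old length even (6). Middle pair: indices 2,3 = 4,8.
New length odd (7). New median = single middle element.
x = 3: 2 elements are < x, 4 elements are > x.
New sorted list: [-14, -2, 3, 4, 8, 17, 23]
New median = 4

Answer: 4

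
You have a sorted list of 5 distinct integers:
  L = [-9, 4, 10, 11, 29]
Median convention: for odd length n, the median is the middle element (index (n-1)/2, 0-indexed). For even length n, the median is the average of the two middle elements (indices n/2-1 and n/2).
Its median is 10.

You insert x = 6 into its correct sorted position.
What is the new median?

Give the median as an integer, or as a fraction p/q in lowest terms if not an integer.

Old list (sorted, length 5): [-9, 4, 10, 11, 29]
Old median = 10
Insert x = 6
Old length odd (5). Middle was index 2 = 10.
New length even (6). New median = avg of two middle elements.
x = 6: 2 elements are < x, 3 elements are > x.
New sorted list: [-9, 4, 6, 10, 11, 29]
New median = 8

Answer: 8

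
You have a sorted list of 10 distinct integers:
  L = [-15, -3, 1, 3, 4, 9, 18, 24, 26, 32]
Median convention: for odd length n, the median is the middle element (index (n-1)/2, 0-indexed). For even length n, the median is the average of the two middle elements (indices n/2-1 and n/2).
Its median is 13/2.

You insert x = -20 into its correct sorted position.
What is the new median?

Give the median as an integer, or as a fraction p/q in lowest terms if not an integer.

Old list (sorted, length 10): [-15, -3, 1, 3, 4, 9, 18, 24, 26, 32]
Old median = 13/2
Insert x = -20
Old length even (10). Middle pair: indices 4,5 = 4,9.
New length odd (11). New median = single middle element.
x = -20: 0 elements are < x, 10 elements are > x.
New sorted list: [-20, -15, -3, 1, 3, 4, 9, 18, 24, 26, 32]
New median = 4

Answer: 4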